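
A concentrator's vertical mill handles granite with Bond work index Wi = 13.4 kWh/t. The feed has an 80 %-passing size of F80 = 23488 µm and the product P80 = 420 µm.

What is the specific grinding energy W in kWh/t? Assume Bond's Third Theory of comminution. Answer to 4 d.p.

W = 5.6642 kWh/t

Bond:  W = 10 Wi (1/√P − 1/√F)
1/√420 = 0.048795;  1/√23488 = 0.006525
W = 10·13.4·(0.048795 − 0.006525) = 5.6642 kWh/t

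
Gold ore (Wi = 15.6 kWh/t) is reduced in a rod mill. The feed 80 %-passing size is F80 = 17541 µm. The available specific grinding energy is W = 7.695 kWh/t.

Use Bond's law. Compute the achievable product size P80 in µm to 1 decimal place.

W = 10·Wi·(P80^(-½) − F80^(-½))
⇒ 1/√P80 = W/(10·Wi) + 1/√F80
  = 7.6950/(10·15.6) + 1/√17541 = 0.049327 + 0.007550 = 0.056877
P80 = (1/0.056877)² = 17.5817² = 309.12 µm

P80 = 309.1 µm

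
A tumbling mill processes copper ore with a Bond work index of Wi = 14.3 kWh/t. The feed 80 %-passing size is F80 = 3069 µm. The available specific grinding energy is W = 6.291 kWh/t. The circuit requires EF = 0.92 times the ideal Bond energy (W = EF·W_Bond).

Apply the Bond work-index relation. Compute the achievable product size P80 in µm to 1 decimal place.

Bond: W = 10·Wi·(1/√P80 − 1/√F80)
W_Bond = W / EF = 6.291 / 0.92 = 6.8380 kWh/t
P80^(−½) = W_Bond/(10 Wi) + F80^(−½)
  = 6.8380/(10·14.3) + 1/√3069 = 0.047818 + 0.018051 = 0.065869
P80 = (1/0.065869)² = 15.1815² = 230.48 µm

P80 = 230.5 µm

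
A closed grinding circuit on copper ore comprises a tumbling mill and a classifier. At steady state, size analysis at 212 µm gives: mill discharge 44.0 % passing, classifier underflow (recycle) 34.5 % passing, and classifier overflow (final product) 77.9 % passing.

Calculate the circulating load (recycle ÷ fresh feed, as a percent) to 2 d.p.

Mass balance on the −212 µm fraction:
Fd + Rd = Ru + Fo ⇒ R/F = (o−d)/(d−u)
r = (77.9 − 44.0)/(44.0 − 34.5) = 33.9/9.5 = 3.5684
CL = 100·r = 356.84 %

CL = 356.84 %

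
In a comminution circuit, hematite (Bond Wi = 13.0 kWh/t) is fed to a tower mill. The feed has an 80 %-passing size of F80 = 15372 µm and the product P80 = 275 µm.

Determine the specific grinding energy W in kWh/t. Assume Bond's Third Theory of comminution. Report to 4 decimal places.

W_Bond = 10·Wi·(1/√P₈₀ − 1/√F₈₀)
1/√275 = 0.060302;  1/√15372 = 0.008066
W = 10·13.0·(0.060302 − 0.008066) = 6.7908 kWh/t

W = 6.7908 kWh/t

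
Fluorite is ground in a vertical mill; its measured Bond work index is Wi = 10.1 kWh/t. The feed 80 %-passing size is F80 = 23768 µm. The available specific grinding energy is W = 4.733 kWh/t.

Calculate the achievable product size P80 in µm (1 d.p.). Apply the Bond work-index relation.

P80 = 351.4 µm

Bond:  W = 10 Wi (1/√P − 1/√F)
⇒ 1/√P80 = W/(10·Wi) + 1/√F80
  = 4.7330/(10·10.1) + 1/√23768 = 0.046861 + 0.006486 = 0.053348
P80 = (1/0.053348)² = 18.7449² = 351.37 µm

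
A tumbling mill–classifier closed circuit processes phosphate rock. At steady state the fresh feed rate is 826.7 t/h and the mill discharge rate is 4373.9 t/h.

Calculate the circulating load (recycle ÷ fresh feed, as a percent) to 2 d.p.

CL = 429.08 %

Discharge = new feed + return, hence
R = M − F = 4373.9 − 826.7 = 3547.2 t/h
CL = 100·R/F = 100·3547.2/826.7 = 429.08 %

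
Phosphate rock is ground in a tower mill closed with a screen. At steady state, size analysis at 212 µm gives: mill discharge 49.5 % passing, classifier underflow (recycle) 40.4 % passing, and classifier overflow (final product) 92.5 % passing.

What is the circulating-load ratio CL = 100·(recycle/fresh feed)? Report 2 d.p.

CL = 472.53 %

Let r = R/F. Size balance at 212 µm:
r = (o − d)/(d − u)
r = (92.5 − 49.5)/(49.5 − 40.4) = 43.0/9.1 = 4.7253
CL = 100·r = 472.53 %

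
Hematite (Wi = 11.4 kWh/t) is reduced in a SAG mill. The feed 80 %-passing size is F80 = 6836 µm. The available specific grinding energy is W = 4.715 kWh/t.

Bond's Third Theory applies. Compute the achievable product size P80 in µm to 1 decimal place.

W = 10·Wi·(P80^(-½) − F80^(-½))
P80^(−½) = W/(10 Wi) + F80^(−½)
  = 4.7150/(10·11.4) + 1/√6836 = 0.041360 + 0.012095 = 0.053454
P80 = (1/0.053454)² = 18.7075² = 349.97 µm

P80 = 350.0 µm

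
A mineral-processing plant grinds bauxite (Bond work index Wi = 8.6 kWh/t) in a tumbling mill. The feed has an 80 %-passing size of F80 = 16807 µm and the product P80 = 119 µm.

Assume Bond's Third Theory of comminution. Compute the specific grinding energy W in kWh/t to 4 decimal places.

Bond: W = 10·Wi·(1/√P80 − 1/√F80)
1/√119 = 0.091670;  1/√16807 = 0.007714
W = 10·8.6·(0.091670 − 0.007714) = 7.2202 kWh/t

W = 7.2202 kWh/t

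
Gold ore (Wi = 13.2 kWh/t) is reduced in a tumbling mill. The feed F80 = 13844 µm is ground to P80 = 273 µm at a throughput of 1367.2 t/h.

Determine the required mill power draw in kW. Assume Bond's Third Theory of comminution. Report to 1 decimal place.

P = 9388.7 kW

Bond:  W = 10 Wi (1/√P − 1/√F)
W = 10·13.2·(1/√273 − 1/√13844) = 10·13.2·(0.052024) = 6.8671 kWh/t
Power = W × throughput = 6.8671 kWh/t × 1367.2 t/h = 9388.7 kW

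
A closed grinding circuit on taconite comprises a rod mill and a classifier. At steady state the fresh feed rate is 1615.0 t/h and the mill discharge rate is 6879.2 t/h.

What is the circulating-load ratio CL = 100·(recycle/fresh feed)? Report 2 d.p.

Steady state: M = F + R.
R = M − F = 6879.2 − 1615.0 = 5264.2 t/h
CL = 100·R/F = 100·5264.2/1615.0 = 325.96 %

CL = 325.96 %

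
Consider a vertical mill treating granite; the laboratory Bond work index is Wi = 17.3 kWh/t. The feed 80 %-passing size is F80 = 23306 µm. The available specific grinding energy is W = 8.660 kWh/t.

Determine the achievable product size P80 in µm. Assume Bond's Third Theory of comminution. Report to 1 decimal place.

W = 10 Wi (P80^-0.5 − F80^-0.5)
P80^(−½) = W/(10 Wi) + F80^(−½)
  = 8.6600/(10·17.3) + 1/√23306 = 0.050058 + 0.006550 = 0.056608
P80 = (1/0.056608)² = 17.6653² = 312.06 µm

P80 = 312.1 µm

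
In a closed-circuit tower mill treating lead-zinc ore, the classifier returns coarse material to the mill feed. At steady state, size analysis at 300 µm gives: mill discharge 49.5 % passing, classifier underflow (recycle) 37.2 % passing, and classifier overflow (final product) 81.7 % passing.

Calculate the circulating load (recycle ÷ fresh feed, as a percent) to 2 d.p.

Balance %-passing 300 µm (r = R/F):
r = (o − d)/(d − u)
r = (81.7 − 49.5)/(49.5 − 37.2) = 32.2/12.3 = 2.6179
CL = 100·r = 261.79 %

CL = 261.79 %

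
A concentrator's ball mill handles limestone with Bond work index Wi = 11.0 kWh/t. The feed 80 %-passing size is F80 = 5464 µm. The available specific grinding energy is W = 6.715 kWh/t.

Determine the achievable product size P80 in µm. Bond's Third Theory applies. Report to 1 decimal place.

W = 10 Wi / √P80 − 10 Wi / √F80
P80^(−½) = W/(10 Wi) + F80^(−½)
  = 6.7150/(10·11.0) + 1/√5464 = 0.061045 + 0.013528 = 0.074574
P80 = (1/0.074574)² = 13.4095² = 179.82 µm

P80 = 179.8 µm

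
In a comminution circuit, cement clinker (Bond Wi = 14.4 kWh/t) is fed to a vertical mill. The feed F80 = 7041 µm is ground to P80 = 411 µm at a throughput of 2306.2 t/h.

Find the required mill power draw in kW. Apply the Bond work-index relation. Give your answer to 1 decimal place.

P = 12423.2 kW

Bond:  W = 10 Wi (1/√P − 1/√F)
W = 10·14.4·(1/√411 − 1/√7041) = 10·14.4·(0.037409) = 5.3869 kWh/t
P_mill = W·ṁ = 5.3869·2306.2 = 12423.2 kW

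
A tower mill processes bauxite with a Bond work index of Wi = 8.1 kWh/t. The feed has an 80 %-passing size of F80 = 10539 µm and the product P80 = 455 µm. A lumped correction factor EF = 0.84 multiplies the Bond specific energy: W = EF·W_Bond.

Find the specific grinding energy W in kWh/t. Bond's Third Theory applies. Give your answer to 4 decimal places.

W_Bond = 10·Wi·(1/√P₈₀ − 1/√F₈₀)
1/√455 = 0.046881;  1/√10539 = 0.009741
W = 10·8.1·(0.046881 − 0.009741) = 3.0083 kWh/t
Apply correction: 3.0083 × 0.84 = 2.5270 kWh/t

W = 2.5270 kWh/t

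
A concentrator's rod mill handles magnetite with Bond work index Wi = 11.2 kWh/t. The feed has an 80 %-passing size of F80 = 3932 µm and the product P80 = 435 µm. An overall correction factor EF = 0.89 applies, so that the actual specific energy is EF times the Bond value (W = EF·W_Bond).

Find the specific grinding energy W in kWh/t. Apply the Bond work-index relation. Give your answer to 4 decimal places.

W = 3.1896 kWh/t

W = 10 Wi / √P80 − 10 Wi / √F80
1/√435 = 0.047946;  1/√3932 = 0.015948
W = 10·11.2·(0.047946 − 0.015948) = 3.5839 kWh/t
W_actual = 0.89 × 3.5839 = 3.1896 kWh/t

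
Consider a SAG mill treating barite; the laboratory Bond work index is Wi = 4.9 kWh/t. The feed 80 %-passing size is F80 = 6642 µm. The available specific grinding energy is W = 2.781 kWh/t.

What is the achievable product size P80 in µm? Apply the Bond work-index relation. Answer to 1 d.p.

P80 = 209.9 µm

W_Bond = 10·Wi·(1/√P₈₀ − 1/√F₈₀)
P80^-0.5 = F80^-0.5 + W/(10 Wi)
  = 2.7810/(10·4.9) + 1/√6642 = 0.056755 + 0.012270 = 0.069025
P80 = (1/0.069025)² = 14.4874² = 209.89 µm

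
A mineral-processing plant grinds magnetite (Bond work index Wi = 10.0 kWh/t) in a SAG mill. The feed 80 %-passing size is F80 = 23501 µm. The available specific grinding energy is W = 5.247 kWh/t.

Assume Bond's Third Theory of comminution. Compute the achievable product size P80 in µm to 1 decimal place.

W = 10 Wi (P80^-0.5 − F80^-0.5)
P80^(−½) = W/(10 Wi) + F80^(−½)
  = 5.2470/(10·10.0) + 1/√23501 = 0.052470 + 0.006523 = 0.058993
P80 = (1/0.058993)² = 16.9511² = 287.34 µm

P80 = 287.3 µm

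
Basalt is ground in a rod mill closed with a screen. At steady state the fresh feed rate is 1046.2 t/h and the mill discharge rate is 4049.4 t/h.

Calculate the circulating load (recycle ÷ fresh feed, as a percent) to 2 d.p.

Mill node: discharge = fresh + recycle.
R = M − F = 4049.4 − 1046.2 = 3003.2 t/h
CL = 100·R/F = 100·3003.2/1046.2 = 287.06 %

CL = 287.06 %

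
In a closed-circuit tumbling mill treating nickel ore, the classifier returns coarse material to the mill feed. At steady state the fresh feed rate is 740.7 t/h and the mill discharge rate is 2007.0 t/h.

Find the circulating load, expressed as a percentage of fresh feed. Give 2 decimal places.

Mill node: discharge = fresh + recycle.
R = M − F = 2007.0 − 740.7 = 1266.3 t/h
CL = 100·R/F = 100·1266.3/740.7 = 170.96 %

CL = 170.96 %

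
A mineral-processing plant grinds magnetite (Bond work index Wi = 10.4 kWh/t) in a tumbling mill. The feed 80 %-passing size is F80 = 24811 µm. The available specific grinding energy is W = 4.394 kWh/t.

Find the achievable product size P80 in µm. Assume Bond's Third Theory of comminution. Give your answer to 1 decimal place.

W_Bond = 10·Wi·(1/√P₈₀ − 1/√F₈₀)
⇒ 1/√P80 = W/(10·Wi) + 1/√F80
  = 4.3940/(10·10.4) + 1/√24811 = 0.042250 + 0.006349 = 0.048599
P80 = (1/0.048599)² = 20.5767² = 423.40 µm

P80 = 423.4 µm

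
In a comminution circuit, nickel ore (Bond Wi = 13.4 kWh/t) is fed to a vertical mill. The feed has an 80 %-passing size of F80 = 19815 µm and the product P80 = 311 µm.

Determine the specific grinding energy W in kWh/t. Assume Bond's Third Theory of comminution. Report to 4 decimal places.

W = 10 Wi (1/√P80 − 1/√F80)  [Bond]
1/√311 = 0.056705;  1/√19815 = 0.007104
W = 10·13.4·(0.056705 − 0.007104) = 6.6465 kWh/t

W = 6.6465 kWh/t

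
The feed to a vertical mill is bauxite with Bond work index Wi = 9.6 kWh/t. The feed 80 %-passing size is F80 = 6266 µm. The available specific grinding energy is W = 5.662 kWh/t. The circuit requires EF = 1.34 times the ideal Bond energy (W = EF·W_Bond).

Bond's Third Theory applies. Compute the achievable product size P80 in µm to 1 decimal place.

P80 = 311.6 µm

Bond: W = 10·Wi·(1/√P80 − 1/√F80)
W_Bond = W / EF = 5.662 / 1.34 = 4.2254 kWh/t
P80^-0.5 = F80^-0.5 + W_Bond/(10 Wi)
  = 4.2254/(10·9.6) + 1/√6266 = 0.044014 + 0.012633 = 0.056647
P80 = (1/0.056647)² = 17.6531² = 311.63 µm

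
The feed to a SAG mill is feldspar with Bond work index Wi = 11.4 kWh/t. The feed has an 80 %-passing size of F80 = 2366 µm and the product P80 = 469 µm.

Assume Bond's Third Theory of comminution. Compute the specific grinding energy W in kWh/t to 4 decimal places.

W = 2.9204 kWh/t

Bond: W = 10·Wi·(1/√P80 − 1/√F80)
1/√469 = 0.046176;  1/√2366 = 0.020559
W = 10·11.4·(0.046176 − 0.020559) = 2.9204 kWh/t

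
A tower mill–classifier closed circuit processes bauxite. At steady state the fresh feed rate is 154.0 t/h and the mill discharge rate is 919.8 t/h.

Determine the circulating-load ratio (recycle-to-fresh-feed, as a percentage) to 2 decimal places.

M = F + R at steady state, so:
R = M − F = 919.8 − 154.0 = 765.8 t/h
CL = 100·R/F = 100·765.8/154.0 = 497.27 %

CL = 497.27 %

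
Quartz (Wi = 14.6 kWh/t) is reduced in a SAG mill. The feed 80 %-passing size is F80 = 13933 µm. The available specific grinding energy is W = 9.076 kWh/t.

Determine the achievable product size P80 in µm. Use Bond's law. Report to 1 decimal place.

Bond: W = 10·Wi·(1/√P80 − 1/√F80)
P80^-0.5 = F80^-0.5 + W/(10 Wi)
  = 9.0760/(10·14.6) + 1/√13933 = 0.062164 + 0.008472 = 0.070636
P80 = (1/0.070636)² = 14.1570² = 200.42 µm

P80 = 200.4 µm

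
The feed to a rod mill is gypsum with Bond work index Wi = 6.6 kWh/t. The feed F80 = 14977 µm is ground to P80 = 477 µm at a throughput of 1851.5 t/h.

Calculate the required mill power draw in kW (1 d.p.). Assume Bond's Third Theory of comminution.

P = 4596.6 kW

W = 10 Wi / √P80 − 10 Wi / √F80
W = 10·6.6·(1/√477 − 1/√14977) = 10·6.6·(0.037616) = 2.4826 kWh/t
Mill draw = 2.4826 × 1851.5 = 4596.6 kW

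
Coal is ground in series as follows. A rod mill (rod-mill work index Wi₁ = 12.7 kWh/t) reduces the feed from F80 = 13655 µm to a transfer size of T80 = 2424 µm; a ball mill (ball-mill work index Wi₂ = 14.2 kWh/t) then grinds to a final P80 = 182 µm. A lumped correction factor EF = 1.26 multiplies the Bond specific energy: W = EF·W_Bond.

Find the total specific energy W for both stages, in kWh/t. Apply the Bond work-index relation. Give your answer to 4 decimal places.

W = 11.5092 kWh/t

W = 10 Wi (P80^-0.5 − F80^-0.5)
Stage 1 (13655→2424 µm, Wi₁=12.7): W₁ = 10·12.7·(0.020311 − 0.008558) = 1.4927 kWh/t
Stage 2 (2424→182 µm, Wi₂=14.2): W₂ = 10·14.2·(0.074125 − 0.020311) = 7.6416 kWh/t
W = W₁ + W₂ = 1.4927 + 7.6416 = 9.1343 kWh/t
Corrected W = EF·W_Bond = 1.26·9.1343 = 11.5092 kWh/t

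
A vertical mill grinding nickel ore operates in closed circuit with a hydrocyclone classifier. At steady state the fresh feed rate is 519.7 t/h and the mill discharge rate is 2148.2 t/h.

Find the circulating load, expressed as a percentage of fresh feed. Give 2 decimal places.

Steady state: M = F + R.
R = M − F = 2148.2 − 519.7 = 1628.5 t/h
CL = 100·R/F = 100·1628.5/519.7 = 313.35 %

CL = 313.35 %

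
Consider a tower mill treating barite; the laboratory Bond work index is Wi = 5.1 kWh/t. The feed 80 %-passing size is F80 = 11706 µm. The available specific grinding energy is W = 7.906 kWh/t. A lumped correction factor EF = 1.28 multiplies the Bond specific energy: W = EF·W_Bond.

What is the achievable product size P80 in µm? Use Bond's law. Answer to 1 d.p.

P80 = 58.9 µm

W = 10 Wi (1/√P80 − 1/√F80)  [Bond]
W_Bond = W / EF = 7.906 / 1.28 = 6.1766 kWh/t
⇒ 1/√P80 = W_Bond/(10 Wi) + 1/√F80
  = 6.1766/(10·5.1) + 1/√11706 = 0.121109 + 0.009243 = 0.130352
P80 = (1/0.130352)² = 7.6716² = 58.85 µm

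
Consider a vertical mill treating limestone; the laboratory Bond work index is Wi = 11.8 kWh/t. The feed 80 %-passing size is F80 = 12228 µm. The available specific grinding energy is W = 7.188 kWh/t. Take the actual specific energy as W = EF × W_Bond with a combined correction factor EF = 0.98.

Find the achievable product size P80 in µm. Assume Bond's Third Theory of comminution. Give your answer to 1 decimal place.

W = 10 Wi (1/√P80 − 1/√F80)  [Bond]
W_Bond = W / EF = 7.188 / 0.98 = 7.3347 kWh/t
P80^(−½) = W_Bond/(10 Wi) + F80^(−½)
  = 7.3347/(10·11.8) + 1/√12228 = 0.062158 + 0.009043 = 0.071202
P80 = (1/0.071202)² = 14.0446² = 197.25 µm

P80 = 197.3 µm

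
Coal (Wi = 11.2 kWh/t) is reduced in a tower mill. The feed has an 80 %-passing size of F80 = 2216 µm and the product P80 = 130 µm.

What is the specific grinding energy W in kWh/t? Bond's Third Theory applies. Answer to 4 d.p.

W = 7.4438 kWh/t

W = 10 Wi (1/√P80 − 1/√F80)  [Bond]
1/√130 = 0.087706;  1/√2216 = 0.021243
W = 10·11.2·(0.087706 − 0.021243) = 7.4438 kWh/t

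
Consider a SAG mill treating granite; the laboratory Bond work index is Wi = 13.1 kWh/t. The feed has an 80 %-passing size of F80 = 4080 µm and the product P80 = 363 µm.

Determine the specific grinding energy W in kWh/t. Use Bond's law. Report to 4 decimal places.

W = 10 Wi (P80^-0.5 − F80^-0.5)
1/√363 = 0.052486;  1/√4080 = 0.015656
W = 10·13.1·(0.052486 − 0.015656) = 4.8248 kWh/t

W = 4.8248 kWh/t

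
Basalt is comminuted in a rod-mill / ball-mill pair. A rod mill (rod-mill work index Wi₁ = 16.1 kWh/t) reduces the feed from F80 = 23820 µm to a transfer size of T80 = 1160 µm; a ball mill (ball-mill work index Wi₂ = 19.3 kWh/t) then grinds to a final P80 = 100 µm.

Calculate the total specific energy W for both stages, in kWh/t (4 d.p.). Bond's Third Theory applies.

W = 17.3173 kWh/t

W = 10·Wi·(P80^(-½) − F80^(-½))
Stage 1 (23820→1160 µm, Wi₁=16.1): W₁ = 10·16.1·(0.029361 − 0.006479) = 3.6840 kWh/t
Stage 2 (1160→100 µm, Wi₂=19.3): W₂ = 10·19.3·(0.100000 − 0.029361) = 13.6333 kWh/t
W = W₁ + W₂ = 3.6840 + 13.6333 = 17.3173 kWh/t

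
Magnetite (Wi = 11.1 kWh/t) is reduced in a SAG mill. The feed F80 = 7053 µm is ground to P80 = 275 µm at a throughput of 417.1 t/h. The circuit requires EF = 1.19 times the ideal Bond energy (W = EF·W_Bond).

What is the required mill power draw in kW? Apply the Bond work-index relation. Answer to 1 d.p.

P = 2666.3 kW

W = 10·Wi·[P80^(−½) − F80^(−½)]
W = 10·11.1·(1/√275 − 1/√7053) = 10·11.1·(0.048395) = 5.3718 kWh/t
W_actual = 1.19 × 5.3718 = 6.3925 kWh/t
P_mill = W·ṁ = 6.3925·417.1 = 2666.3 kW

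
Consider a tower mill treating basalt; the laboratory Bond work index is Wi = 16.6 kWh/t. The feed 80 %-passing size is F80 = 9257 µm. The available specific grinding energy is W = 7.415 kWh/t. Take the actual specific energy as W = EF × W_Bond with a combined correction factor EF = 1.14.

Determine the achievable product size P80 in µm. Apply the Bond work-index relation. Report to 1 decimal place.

Bond:  W = 10 Wi (1/√P − 1/√F)
W_Bond = W / EF = 7.415 / 1.14 = 6.5044 kWh/t
⇒ 1/√P80 = W_Bond/(10 Wi) + 1/√F80
  = 6.5044/(10·16.6) + 1/√9257 = 0.039183 + 0.010394 = 0.049577
P80 = (1/0.049577)² = 20.1708² = 406.86 µm

P80 = 406.9 µm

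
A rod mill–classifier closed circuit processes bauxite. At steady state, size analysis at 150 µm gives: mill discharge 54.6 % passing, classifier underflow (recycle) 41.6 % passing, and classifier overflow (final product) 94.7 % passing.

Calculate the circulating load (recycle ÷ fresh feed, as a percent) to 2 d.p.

CL = 308.46 %

Two-product formula at 150 µm:
Fd + Rd = Ru + Fo ⇒ R/F = (o−d)/(d−u)
r = (94.7 − 54.6)/(54.6 − 41.6) = 40.1/13.0 = 3.0846
CL = 100·r = 308.46 %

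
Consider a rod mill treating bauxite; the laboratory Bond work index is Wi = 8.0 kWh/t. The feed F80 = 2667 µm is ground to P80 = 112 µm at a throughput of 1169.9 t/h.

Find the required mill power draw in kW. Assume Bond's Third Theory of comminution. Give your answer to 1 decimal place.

P = 7031.3 kW

W = 10 Wi (1/√P80 − 1/√F80)  [Bond]
W = 10·8.0·(1/√112 − 1/√2667) = 10·8.0·(0.075127) = 6.0102 kWh/t
P_mill = W·ṁ = 6.0102·1169.9 = 7031.3 kW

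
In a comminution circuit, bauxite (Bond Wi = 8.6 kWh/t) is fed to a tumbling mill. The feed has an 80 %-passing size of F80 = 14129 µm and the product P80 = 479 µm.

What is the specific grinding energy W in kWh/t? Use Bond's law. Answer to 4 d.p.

W = 3.2059 kWh/t

W_Bond = 10·Wi·(1/√P₈₀ − 1/√F₈₀)
1/√479 = 0.045691;  1/√14129 = 0.008413
W = 10·8.6·(0.045691 − 0.008413) = 3.2059 kWh/t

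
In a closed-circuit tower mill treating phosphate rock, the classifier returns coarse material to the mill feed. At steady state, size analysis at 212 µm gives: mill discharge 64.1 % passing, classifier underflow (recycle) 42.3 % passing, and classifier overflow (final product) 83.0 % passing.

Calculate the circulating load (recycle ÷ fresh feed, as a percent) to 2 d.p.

CL = 86.70 %

Balance %-passing 212 µm (r = R/F):
r = (o − d)/(d − u)
r = (83.0 − 64.1)/(64.1 − 42.3) = 18.9/21.8 = 0.8670
CL = 100·r = 86.70 %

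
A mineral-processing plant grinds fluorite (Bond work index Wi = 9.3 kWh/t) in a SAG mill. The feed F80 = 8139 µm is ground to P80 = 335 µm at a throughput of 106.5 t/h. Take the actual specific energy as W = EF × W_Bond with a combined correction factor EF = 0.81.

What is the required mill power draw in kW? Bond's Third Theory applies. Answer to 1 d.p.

W_Bond = 10·Wi·(1/√P₈₀ − 1/√F₈₀)
W = 10·9.3·(1/√335 − 1/√8139) = 10·9.3·(0.043551) = 4.0503 kWh/t
W_actual = 0.81 × 4.0503 = 3.2807 kWh/t
P_mill = W·ṁ = 3.2807·106.5 = 349.4 kW

P = 349.4 kW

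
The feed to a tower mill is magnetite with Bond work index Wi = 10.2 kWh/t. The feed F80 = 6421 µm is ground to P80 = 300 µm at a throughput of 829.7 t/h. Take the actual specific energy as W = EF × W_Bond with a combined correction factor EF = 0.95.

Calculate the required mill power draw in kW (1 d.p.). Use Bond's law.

W_Bond = 10·Wi·(1/√P₈₀ − 1/√F₈₀)
W = 10·10.2·(1/√300 − 1/√6421) = 10·10.2·(0.045255) = 4.6161 kWh/t
W_actual = 0.95 × 4.6161 = 4.3853 kWh/t
Power = W × throughput = 4.3853 kWh/t × 829.7 t/h = 3638.4 kW

P = 3638.4 kW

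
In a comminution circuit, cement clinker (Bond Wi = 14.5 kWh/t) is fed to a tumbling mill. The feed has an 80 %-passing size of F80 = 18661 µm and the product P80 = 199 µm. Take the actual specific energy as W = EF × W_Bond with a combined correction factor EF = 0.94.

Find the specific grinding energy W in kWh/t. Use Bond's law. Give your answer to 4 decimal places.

W = 8.6643 kWh/t

W = 10 Wi (P80^-0.5 − F80^-0.5)
1/√199 = 0.070888;  1/√18661 = 0.007320
W = 10·14.5·(0.070888 − 0.007320) = 9.2173 kWh/t
Corrected W = EF·W_Bond = 0.94·9.2173 = 8.6643 kWh/t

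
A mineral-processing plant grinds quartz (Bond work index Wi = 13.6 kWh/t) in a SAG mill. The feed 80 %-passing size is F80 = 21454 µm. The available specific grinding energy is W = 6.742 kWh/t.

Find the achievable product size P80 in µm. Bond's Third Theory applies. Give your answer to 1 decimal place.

W_Bond = 10·Wi·(1/√P₈₀ − 1/√F₈₀)
P80^(−½) = W/(10 Wi) + F80^(−½)
  = 6.7420/(10·13.6) + 1/√21454 = 0.049574 + 0.006827 = 0.056401
P80 = (1/0.056401)² = 17.7303² = 314.36 µm

P80 = 314.4 µm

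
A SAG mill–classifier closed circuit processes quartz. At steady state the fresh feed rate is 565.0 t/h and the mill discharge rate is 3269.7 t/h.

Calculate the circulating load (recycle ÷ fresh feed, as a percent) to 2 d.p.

CL = 478.71 %

Steady state: M = F + R.
R = M − F = 3269.7 − 565.0 = 2704.7 t/h
CL = 100·R/F = 100·2704.7/565.0 = 478.71 %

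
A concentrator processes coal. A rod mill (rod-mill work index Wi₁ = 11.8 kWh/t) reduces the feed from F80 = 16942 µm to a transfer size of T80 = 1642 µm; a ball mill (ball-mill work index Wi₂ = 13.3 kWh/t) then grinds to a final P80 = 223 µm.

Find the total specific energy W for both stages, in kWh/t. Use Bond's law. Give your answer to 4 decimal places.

W = 7.6296 kWh/t

W = 10 Wi (1/√P80 − 1/√F80)  [Bond]
Stage 1 (16942→1642 µm, Wi₁=11.8): W₁ = 10·11.8·(0.024678 − 0.007683) = 2.0055 kWh/t
Stage 2 (1642→223 µm, Wi₂=13.3): W₂ = 10·13.3·(0.066965 − 0.024678) = 5.6241 kWh/t
W = W₁ + W₂ = 2.0055 + 5.6241 = 7.6296 kWh/t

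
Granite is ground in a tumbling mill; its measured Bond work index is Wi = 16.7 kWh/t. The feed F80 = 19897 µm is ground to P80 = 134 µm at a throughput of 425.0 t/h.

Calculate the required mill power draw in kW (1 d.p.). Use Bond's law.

Bond:  W = 10 Wi (1/√P − 1/√F)
W = 10·16.7·(1/√134 − 1/√19897) = 10·16.7·(0.079297) = 13.2427 kWh/t
Power = W × throughput = 13.2427 kWh/t × 425.0 t/h = 5628.1 kW

P = 5628.1 kW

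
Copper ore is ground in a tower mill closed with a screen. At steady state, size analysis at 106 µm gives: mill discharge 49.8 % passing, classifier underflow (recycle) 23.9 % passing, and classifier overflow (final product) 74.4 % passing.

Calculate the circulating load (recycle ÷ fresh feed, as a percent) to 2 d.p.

Let r = R/F. Size balance at 106 µm:
d + r·d = r·u + o → r(d−u) = o−d
r = (74.4 − 49.8)/(49.8 − 23.9) = 24.6/25.9 = 0.9498
CL = 100·r = 94.98 %

CL = 94.98 %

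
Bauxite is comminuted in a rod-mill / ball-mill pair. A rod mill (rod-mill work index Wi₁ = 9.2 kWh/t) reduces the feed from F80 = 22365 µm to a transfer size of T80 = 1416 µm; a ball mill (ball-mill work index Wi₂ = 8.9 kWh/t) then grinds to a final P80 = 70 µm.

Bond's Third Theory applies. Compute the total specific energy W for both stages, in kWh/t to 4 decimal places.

W = 10.1021 kWh/t

W = 10 Wi (1/√P80 − 1/√F80)  [Bond]
Stage 1 (22365→1416 µm, Wi₁=9.2): W₁ = 10·9.2·(0.026575 − 0.006687) = 1.8297 kWh/t
Stage 2 (1416→70 µm, Wi₂=8.9): W₂ = 10·8.9·(0.119523 − 0.026575) = 8.2724 kWh/t
W = W₁ + W₂ = 1.8297 + 8.2724 = 10.1021 kWh/t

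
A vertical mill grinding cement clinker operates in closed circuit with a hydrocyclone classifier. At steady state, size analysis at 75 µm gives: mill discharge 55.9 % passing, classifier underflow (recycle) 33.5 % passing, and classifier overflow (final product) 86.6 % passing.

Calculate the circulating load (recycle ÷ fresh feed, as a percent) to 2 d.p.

CL = 137.05 %

Balance %-passing 75 µm (r = R/F):
(1+r)d = ru + o → r = (o−d)/(d−u)
r = (86.6 − 55.9)/(55.9 − 33.5) = 30.7/22.4 = 1.3705
CL = 100·r = 137.05 %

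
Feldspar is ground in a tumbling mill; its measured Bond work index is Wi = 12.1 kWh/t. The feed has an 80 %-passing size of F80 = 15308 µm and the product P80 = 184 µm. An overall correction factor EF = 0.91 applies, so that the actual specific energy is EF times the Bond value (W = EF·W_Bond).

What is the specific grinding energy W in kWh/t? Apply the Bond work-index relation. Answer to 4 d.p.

W = 7.2275 kWh/t

W = 10·Wi·(P80^(-½) − F80^(-½))
1/√184 = 0.073721;  1/√15308 = 0.008082
W = 10·12.1·(0.073721 − 0.008082) = 7.9423 kWh/t
With EF = 0.91: W = 7.9423·0.91 = 7.2275 kWh/t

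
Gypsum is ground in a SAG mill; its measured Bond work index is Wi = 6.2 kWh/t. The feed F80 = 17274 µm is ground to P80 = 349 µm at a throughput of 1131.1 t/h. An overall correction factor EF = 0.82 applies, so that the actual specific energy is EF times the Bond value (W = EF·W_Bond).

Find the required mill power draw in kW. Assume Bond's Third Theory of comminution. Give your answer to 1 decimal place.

W = 10·Wi·[P80^(−½) − F80^(−½)]
W = 10·6.2·(1/√349 − 1/√17274) = 10·6.2·(0.045920) = 2.8471 kWh/t
With EF = 0.82: W = 2.8471·0.82 = 2.3346 kWh/t
Mill draw = 2.3346 × 1131.1 = 2640.6 kW

P = 2640.6 kW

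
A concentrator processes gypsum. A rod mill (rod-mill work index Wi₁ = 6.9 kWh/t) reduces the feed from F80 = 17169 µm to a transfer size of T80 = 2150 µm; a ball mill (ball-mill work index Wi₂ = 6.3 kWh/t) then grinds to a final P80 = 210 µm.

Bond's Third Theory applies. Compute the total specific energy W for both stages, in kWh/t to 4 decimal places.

W = 10 Wi (1/√P80 − 1/√F80)  [Bond]
Stage 1 (17169→2150 µm, Wi₁=6.9): W₁ = 10·6.9·(0.021567 − 0.007632) = 0.9615 kWh/t
Stage 2 (2150→210 µm, Wi₂=6.3): W₂ = 10·6.3·(0.069007 − 0.021567) = 2.9887 kWh/t
W = W₁ + W₂ = 0.9615 + 2.9887 = 3.9502 kWh/t

W = 3.9502 kWh/t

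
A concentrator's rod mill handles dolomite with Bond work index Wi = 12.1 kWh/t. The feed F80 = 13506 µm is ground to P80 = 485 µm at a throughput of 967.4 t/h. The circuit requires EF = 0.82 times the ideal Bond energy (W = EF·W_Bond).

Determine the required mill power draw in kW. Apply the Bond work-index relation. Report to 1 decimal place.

W = 10·Wi·[P80^(−½) − F80^(−½)]
W = 10·12.1·(1/√485 − 1/√13506) = 10·12.1·(0.036803) = 4.4532 kWh/t
Apply correction: 4.4532 × 0.82 = 3.6516 kWh/t
P_mill = W·ṁ = 3.6516·967.4 = 3532.5 kW

P = 3532.5 kW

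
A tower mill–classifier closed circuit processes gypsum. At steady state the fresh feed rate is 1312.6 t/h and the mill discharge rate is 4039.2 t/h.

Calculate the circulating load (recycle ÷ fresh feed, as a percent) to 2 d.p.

Discharge = new feed + return, hence
R = M − F = 4039.2 − 1312.6 = 2726.6 t/h
CL = 100·R/F = 100·2726.6/1312.6 = 207.73 %

CL = 207.73 %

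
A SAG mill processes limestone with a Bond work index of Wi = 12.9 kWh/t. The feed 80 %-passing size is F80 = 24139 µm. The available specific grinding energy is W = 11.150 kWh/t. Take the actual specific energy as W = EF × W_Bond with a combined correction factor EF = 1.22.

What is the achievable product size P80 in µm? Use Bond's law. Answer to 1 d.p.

P80 = 167.4 µm

Bond: W = 10·Wi·(1/√P80 − 1/√F80)
W_Bond = W / EF = 11.150 / 1.22 = 9.1393 kWh/t
P80^(−½) = W_Bond/(10 Wi) + F80^(−½)
  = 9.1393/(10·12.9) + 1/√24139 = 0.070848 + 0.006436 = 0.077284
P80 = (1/0.077284)² = 12.9393² = 167.43 µm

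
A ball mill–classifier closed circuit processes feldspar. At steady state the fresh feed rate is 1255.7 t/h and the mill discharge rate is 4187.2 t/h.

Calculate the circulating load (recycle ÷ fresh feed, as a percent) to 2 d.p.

CL = 233.46 %

M = F + R at steady state, so:
R = M − F = 4187.2 − 1255.7 = 2931.5 t/h
CL = 100·R/F = 100·2931.5/1255.7 = 233.46 %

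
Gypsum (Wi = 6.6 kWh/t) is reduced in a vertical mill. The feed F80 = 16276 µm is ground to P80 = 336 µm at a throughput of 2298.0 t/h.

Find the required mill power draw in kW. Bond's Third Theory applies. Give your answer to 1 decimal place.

P = 7085.3 kW

W = 10 Wi (1/√P80 − 1/√F80)  [Bond]
W = 10·6.6·(1/√336 − 1/√16276) = 10·6.6·(0.046716) = 3.0833 kWh/t
P = W·T = 3.0833·2298.0 = 7085.3 kW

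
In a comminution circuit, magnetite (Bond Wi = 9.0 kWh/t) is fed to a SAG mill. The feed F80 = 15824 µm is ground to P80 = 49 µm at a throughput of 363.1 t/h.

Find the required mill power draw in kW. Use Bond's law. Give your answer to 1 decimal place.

P = 4408.6 kW

W = 10 Wi (1/√P80 − 1/√F80)  [Bond]
W = 10·9.0·(1/√49 − 1/√15824) = 10·9.0·(0.134908) = 12.1417 kWh/t
Mill draw = 12.1417 × 363.1 = 4408.6 kW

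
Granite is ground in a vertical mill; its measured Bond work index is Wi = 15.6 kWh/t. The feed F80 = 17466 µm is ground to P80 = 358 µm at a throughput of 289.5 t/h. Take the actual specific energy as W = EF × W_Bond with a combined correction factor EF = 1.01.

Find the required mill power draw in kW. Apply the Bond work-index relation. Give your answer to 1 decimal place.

P = 2065.6 kW

W = 10 Wi (1/√P80 − 1/√F80)  [Bond]
W = 10·15.6·(1/√358 − 1/√17466) = 10·15.6·(0.045285) = 7.0645 kWh/t
Apply correction: 7.0645 × 1.01 = 7.1351 kWh/t
P = W·T = 7.1351·289.5 = 2065.6 kW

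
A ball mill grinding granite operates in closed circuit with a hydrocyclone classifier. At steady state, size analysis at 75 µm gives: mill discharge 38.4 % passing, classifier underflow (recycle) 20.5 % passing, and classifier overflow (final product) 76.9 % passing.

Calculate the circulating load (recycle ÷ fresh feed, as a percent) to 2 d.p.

Classifier node, passing 75 µm:
(1+r)·d = r·u + o ⇒ r = (o−d)/(d−u)
r = (76.9 − 38.4)/(38.4 − 20.5) = 38.5/17.9 = 2.1508
CL = 100·r = 215.08 %

CL = 215.08 %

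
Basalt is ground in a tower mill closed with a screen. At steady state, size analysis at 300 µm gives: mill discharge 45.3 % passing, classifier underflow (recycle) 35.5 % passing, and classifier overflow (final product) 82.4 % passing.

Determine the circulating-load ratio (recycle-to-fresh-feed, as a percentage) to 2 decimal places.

Two-product formula at 300 µm:
(1+r)d = ru + o → r = (o−d)/(d−u)
r = (82.4 − 45.3)/(45.3 − 35.5) = 37.1/9.8 = 3.7857
CL = 100·r = 378.57 %

CL = 378.57 %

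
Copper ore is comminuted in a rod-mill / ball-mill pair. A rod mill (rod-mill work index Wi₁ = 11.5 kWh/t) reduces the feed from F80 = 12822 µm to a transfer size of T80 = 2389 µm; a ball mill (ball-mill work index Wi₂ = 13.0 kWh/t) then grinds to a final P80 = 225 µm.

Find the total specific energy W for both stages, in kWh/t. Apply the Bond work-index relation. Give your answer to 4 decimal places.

Bond: W = 10·Wi·(1/√P80 − 1/√F80)
Stage 1 (12822→2389 µm, Wi₁=11.5): W₁ = 10·11.5·(0.020459 − 0.008831) = 1.3372 kWh/t
Stage 2 (2389→225 µm, Wi₂=13.0): W₂ = 10·13.0·(0.066667 − 0.020459) = 6.0070 kWh/t
W = W₁ + W₂ = 1.3372 + 6.0070 = 7.3442 kWh/t

W = 7.3442 kWh/t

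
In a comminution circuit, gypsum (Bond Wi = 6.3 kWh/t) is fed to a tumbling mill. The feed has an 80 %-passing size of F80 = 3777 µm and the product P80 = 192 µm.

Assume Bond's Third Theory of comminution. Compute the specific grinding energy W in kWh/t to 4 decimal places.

W = 3.5215 kWh/t

W = 10·Wi·(P80^(-½) − F80^(-½))
1/√192 = 0.072169;  1/√3777 = 0.016271
W = 10·6.3·(0.072169 − 0.016271) = 3.5215 kWh/t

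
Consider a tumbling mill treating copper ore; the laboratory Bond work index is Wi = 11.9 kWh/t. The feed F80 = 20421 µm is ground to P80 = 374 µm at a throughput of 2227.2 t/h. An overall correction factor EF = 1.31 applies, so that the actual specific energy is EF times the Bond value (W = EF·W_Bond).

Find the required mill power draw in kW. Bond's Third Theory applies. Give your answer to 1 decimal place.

P = 15523.6 kW

W = 10 Wi (1/√P80 − 1/√F80)  [Bond]
W = 10·11.9·(1/√374 − 1/√20421) = 10·11.9·(0.044711) = 5.3206 kWh/t
Corrected W = EF·W_Bond = 1.31·5.3206 = 6.9700 kWh/t
P = W·T = 6.9700·2227.2 = 15523.6 kW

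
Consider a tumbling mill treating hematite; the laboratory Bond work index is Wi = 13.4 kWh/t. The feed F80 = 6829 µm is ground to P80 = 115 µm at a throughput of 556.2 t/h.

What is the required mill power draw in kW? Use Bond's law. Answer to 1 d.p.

W_Bond = 10·Wi·(1/√P₈₀ − 1/√F₈₀)
W = 10·13.4·(1/√115 − 1/√6829) = 10·13.4·(0.081149) = 10.8740 kWh/t
P = W·T = 10.8740·556.2 = 6048.1 kW

P = 6048.1 kW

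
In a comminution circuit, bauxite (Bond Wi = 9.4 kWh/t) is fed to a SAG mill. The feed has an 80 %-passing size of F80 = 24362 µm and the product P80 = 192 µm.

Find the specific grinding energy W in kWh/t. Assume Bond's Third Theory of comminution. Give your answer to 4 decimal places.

W = 10 Wi (1/√P80 − 1/√F80)  [Bond]
1/√192 = 0.072169;  1/√24362 = 0.006407
W = 10·9.4·(0.072169 − 0.006407) = 6.1816 kWh/t

W = 6.1816 kWh/t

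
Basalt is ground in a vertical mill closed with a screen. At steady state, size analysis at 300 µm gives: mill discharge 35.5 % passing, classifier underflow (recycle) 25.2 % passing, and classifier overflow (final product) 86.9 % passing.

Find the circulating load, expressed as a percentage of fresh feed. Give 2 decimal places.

Mass balance on the −300 µm fraction:
d + r·d = r·u + o → r(d−u) = o−d
r = (86.9 − 35.5)/(35.5 − 25.2) = 51.4/10.3 = 4.9903
CL = 100·r = 499.03 %

CL = 499.03 %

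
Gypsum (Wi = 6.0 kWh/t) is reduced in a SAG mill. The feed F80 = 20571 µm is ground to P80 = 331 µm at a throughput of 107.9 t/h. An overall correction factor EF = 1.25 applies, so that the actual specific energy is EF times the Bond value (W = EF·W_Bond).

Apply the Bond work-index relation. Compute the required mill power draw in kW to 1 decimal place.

P = 388.4 kW

W = 10·Wi·(P80^(-½) − F80^(-½))
W = 10·6.0·(1/√331 − 1/√20571) = 10·6.0·(0.047993) = 2.8796 kWh/t
Corrected W = EF·W_Bond = 1.25·2.8796 = 3.5995 kWh/t
P = W·T = 3.5995·107.9 = 388.4 kW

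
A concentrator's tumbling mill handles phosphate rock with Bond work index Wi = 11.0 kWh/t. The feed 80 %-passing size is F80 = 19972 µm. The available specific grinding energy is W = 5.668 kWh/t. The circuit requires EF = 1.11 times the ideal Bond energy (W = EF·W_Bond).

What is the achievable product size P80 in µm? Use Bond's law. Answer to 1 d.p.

P80 = 349.4 µm

W_Bond = 10·Wi·(1/√P₈₀ − 1/√F₈₀)
W_Bond = W / EF = 5.668 / 1.11 = 5.1063 kWh/t
P80^(−½) = W_Bond/(10 Wi) + F80^(−½)
  = 5.1063/(10·11.0) + 1/√19972 = 0.046421 + 0.007076 = 0.053497
P80 = (1/0.053497)² = 18.6926² = 349.41 µm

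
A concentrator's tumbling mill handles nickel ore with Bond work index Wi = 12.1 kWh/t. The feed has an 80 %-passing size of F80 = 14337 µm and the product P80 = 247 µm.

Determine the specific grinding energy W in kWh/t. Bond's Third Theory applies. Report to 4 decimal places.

W = 10 Wi (P80^-0.5 − F80^-0.5)
1/√247 = 0.063628;  1/√14337 = 0.008352
W = 10·12.1·(0.063628 − 0.008352) = 6.6885 kWh/t

W = 6.6885 kWh/t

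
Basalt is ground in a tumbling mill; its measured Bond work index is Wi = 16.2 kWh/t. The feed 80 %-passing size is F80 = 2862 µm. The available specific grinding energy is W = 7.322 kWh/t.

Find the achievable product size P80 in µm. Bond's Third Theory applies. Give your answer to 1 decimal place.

P80 = 245.0 µm

W = 10 Wi (1/√P80 − 1/√F80)  [Bond]
⇒ 1/√P80 = W/(10 Wi) + 1/√F80
  = 7.3220/(10·16.2) + 1/√2862 = 0.045198 + 0.018692 = 0.063890
P80 = (1/0.063890)² = 15.6519² = 244.98 µm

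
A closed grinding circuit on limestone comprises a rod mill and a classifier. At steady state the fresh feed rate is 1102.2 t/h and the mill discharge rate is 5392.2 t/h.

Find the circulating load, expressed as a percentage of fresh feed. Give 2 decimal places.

CL = 389.22 %

Discharge = new feed + return, hence
R = M − F = 5392.2 − 1102.2 = 4290.0 t/h
CL = 100·R/F = 100·4290.0/1102.2 = 389.22 %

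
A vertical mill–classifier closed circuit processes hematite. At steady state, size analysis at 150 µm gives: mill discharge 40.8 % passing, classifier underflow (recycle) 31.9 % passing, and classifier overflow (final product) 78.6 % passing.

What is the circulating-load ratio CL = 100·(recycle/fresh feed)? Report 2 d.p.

CL = 424.72 %

Balance %-passing 150 µm (r = R/F):
Fd + Rd = Ru + Fo ⇒ R/F = (o−d)/(d−u)
r = (78.6 − 40.8)/(40.8 − 31.9) = 37.8/8.9 = 4.2472
CL = 100·r = 424.72 %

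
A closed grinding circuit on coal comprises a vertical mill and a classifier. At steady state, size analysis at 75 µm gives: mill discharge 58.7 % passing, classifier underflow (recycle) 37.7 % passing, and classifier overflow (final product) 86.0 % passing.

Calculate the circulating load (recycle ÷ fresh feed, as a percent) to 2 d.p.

Two-product formula at 75 µm:
r = (o − d)/(d − u)
r = (86.0 − 58.7)/(58.7 − 37.7) = 27.3/21.0 = 1.3000
CL = 100·r = 130.00 %

CL = 130.00 %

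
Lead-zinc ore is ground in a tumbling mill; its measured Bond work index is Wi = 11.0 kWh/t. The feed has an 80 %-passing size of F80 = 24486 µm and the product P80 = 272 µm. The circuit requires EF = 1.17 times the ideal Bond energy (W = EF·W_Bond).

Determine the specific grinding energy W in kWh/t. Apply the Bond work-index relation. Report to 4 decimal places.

W = 10 Wi / √P80 − 10 Wi / √F80
1/√272 = 0.060634;  1/√24486 = 0.006391
W = 10·11.0·(0.060634 − 0.006391) = 5.9668 kWh/t
With EF = 1.17: W = 5.9668·1.17 = 6.9811 kWh/t

W = 6.9811 kWh/t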